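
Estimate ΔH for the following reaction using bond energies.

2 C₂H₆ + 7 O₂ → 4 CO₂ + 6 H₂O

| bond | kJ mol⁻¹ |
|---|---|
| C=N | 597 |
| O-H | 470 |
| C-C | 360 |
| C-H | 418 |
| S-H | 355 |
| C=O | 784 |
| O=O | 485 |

Bonds broken (reactants):
  C-C: 2 × 360 = 720
  C-H: 12 × 418 = 5016
  O=O: 7 × 485 = 3395
  Σ(broken) = 9131 kJ
Bonds formed (products):
  C=O: 8 × 784 = 6272
  O-H: 12 × 470 = 5640
  Σ(formed) = 11912 kJ
ΔH = Σ(broken) − Σ(formed) = 9131 − 11912 = −2781 kJ

ΔH ≈ −2781 kJ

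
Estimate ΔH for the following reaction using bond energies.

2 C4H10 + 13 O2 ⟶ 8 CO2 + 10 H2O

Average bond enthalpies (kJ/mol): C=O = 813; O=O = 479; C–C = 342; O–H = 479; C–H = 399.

ΔH ≈ −6329 kJ

Bonds broken (reactants):
  C–C: 6 × 342 = 2052
  C–H: 20 × 399 = 7980
  O=O: 13 × 479 = 6227
  Σ(broken) = 16259 kJ
Bonds formed (products):
  C=O: 16 × 813 = 13008
  O–H: 20 × 479 = 9580
  Σ(formed) = 22588 kJ
ΔH = Σ(broken) − Σ(formed) = 16259 − 22588 = −6329 kJ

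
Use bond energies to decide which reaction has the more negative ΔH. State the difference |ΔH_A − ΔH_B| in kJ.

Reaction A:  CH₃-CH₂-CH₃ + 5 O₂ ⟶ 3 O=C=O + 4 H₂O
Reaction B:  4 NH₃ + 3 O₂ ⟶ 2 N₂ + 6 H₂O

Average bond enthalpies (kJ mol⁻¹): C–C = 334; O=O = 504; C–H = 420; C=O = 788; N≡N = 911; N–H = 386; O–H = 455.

Reaction A:
  Bonds broken (reactants):
    C–C: 2 × 334 = 668
    C–H: 8 × 420 = 3360
    O=O: 5 × 504 = 2520
    Σ(broken) = 6548 kJ
  Bonds formed (products):
    C=O: 6 × 788 = 4728
    O–H: 8 × 455 = 3640
    Σ(formed) = 8368 kJ
  ΔH_A = 6548 − 8368 = −1820 kJ
Reaction B:
  Bonds broken (reactants):
    N–H: 12 × 386 = 4632
    O=O: 3 × 504 = 1512
    Σ(broken) = 6144 kJ
  Bonds formed (products):
    N≡N: 2 × 911 = 1822
    O–H: 12 × 455 = 5460
    Σ(formed) = 7282 kJ
  ΔH_B = 6144 − 7282 = −1138 kJ
ΔH_A − ΔH_B = −682 kJ, so reaction A has the more negative ΔH; |ΔH_A − ΔH_B| = 682 kJ.

Reaction A, by 682 kJ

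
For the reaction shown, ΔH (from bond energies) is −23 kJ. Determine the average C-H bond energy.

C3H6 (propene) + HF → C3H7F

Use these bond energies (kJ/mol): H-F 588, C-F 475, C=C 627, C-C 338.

D(C-H) ≈ 425 kJ/mol

Let D be the C-H bond energy.
Σ(broken) = 1×338 + 6×D + 1×627 + 1×588 = 1553 + 6D
Σ(formed) = 2×338 + 1×475 + 7×D = 1151 + 7D
ΔH = Σ(broken) − Σ(formed) = (1553 + 6D) − (1151 + 7D) = +402 − D
Setting this equal to −23 kJ gives D = 425 kJ/mol.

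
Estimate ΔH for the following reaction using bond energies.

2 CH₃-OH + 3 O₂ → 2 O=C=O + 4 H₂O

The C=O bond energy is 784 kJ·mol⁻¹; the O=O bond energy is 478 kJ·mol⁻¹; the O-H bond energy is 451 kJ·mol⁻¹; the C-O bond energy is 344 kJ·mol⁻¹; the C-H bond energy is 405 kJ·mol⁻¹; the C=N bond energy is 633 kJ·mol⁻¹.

Bonds broken (reactants):
  C-H: 6 × 405 = 2430
  C-O: 2 × 344 = 688
  O-H: 2 × 451 = 902
  O=O: 3 × 478 = 1434
  Σ(broken) = 5454 kJ
Bonds formed (products):
  C=O: 4 × 784 = 3136
  O-H: 8 × 451 = 3608
  Σ(formed) = 6744 kJ
ΔH = Σ(broken) − Σ(formed) = 5454 − 6744 = −1290 kJ

ΔH ≈ −1290 kJ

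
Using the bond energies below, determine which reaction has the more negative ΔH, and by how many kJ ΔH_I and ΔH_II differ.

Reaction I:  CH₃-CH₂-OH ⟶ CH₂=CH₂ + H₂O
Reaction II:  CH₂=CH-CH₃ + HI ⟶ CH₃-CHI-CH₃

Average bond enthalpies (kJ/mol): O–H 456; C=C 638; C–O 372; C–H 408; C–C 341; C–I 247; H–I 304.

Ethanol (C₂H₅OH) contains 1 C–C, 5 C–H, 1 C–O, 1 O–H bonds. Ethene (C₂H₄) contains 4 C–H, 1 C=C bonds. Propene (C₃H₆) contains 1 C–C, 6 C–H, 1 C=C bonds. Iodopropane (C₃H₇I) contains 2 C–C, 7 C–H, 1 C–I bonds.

Reaction I:
  Bonds broken (reactants):
    C–C: 1 × 341 = 341
    C–H: 5 × 408 = 2040
    C–O: 1 × 372 = 372
    O–H: 1 × 456 = 456
    Σ(broken) = 3209 kJ
  Bonds formed (products):
    C–H: 4 × 408 = 1632
    C=C: 1 × 638 = 638
    O–H: 2 × 456 = 912
    Σ(formed) = 3182 kJ
  ΔH_I = 3209 − 3182 = +27 kJ
Reaction II:
  Bonds broken (reactants):
    C–C: 1 × 341 = 341
    C–H: 6 × 408 = 2448
    C=C: 1 × 638 = 638
    H–I: 1 × 304 = 304
    Σ(broken) = 3731 kJ
  Bonds formed (products):
    C–C: 2 × 341 = 682
    C–H: 7 × 408 = 2856
    C–I: 1 × 247 = 247
    Σ(formed) = 3785 kJ
  ΔH_II = 3731 − 3785 = −54 kJ
ΔH_I − ΔH_II = +81 kJ, so reaction II has the more negative ΔH; |ΔH_I − ΔH_II| = 81 kJ.

Reaction II, by 81 kJ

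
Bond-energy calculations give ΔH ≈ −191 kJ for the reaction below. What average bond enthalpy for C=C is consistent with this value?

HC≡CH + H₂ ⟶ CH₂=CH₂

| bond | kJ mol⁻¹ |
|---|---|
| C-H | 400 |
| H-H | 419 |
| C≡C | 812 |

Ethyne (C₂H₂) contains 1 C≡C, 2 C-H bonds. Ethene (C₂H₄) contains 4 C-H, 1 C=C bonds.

Let D be the C=C bond energy.
Σ(broken) = 1×812 + 2×400 + 1×419 = 2031
Σ(formed) = 4×400 + 1×D = 1600 + D
ΔH = Σ(broken) − Σ(formed) = (2031) − (1600 + D) = +431 − D
Setting this equal to −191 kJ gives D = 622 kJ/mol.

D(C=C) ≈ 622 kJ/mol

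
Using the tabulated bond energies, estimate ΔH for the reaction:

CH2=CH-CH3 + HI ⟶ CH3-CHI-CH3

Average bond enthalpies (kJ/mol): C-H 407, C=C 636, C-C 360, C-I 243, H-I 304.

ΔH ≈ −70 kJ

Bonds broken (reactants):
  C-C: 1 × 360 = 360
  C-H: 6 × 407 = 2442
  C=C: 1 × 636 = 636
  H-I: 1 × 304 = 304
  Σ(broken) = 3742 kJ
Bonds formed (products):
  C-C: 2 × 360 = 720
  C-H: 7 × 407 = 2849
  C-I: 1 × 243 = 243
  Σ(formed) = 3812 kJ
ΔH = Σ(broken) − Σ(formed) = 3742 − 3812 = −70 kJ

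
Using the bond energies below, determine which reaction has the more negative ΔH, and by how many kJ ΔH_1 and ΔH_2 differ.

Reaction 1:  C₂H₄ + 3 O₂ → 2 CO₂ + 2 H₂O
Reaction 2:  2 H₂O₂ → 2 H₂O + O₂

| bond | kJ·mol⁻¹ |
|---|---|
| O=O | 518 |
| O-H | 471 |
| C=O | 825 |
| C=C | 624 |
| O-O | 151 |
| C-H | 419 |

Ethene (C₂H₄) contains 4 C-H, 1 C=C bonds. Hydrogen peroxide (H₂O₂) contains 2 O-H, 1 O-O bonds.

Reaction 1:
  Bonds broken (reactants):
    C-H: 4 × 419 = 1676
    C=C: 1 × 624 = 624
    O=O: 3 × 518 = 1554
    Σ(broken) = 3854 kJ
  Bonds formed (products):
    C=O: 4 × 825 = 3300
    O-H: 4 × 471 = 1884
    Σ(formed) = 5184 kJ
  ΔH_1 = 3854 − 5184 = −1330 kJ
Reaction 2:
  Bonds broken (reactants):
    O-H: 4 × 471 = 1884
    O-O: 2 × 151 = 302
    Σ(broken) = 2186 kJ
  Bonds formed (products):
    O-H: 4 × 471 = 1884
    O=O: 1 × 518 = 518
    Σ(formed) = 2402 kJ
  ΔH_2 = 2186 − 2402 = −216 kJ
ΔH_1 − ΔH_2 = −1114 kJ, so reaction 1 has the more negative ΔH; |ΔH_1 − ΔH_2| = 1114 kJ.

Reaction 1, by 1114 kJ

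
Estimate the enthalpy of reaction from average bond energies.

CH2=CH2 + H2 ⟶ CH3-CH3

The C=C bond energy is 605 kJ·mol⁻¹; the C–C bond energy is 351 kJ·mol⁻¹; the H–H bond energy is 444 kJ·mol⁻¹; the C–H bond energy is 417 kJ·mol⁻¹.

Bonds broken (reactants):
  C–H: 4 × 417 = 1668
  C=C: 1 × 605 = 605
  H–H: 1 × 444 = 444
  Σ(broken) = 2717 kJ
Bonds formed (products):
  C–C: 1 × 351 = 351
  C–H: 6 × 417 = 2502
  Σ(formed) = 2853 kJ
ΔH = Σ(broken) − Σ(formed) = 2717 − 2853 = −136 kJ

ΔH ≈ −136 kJ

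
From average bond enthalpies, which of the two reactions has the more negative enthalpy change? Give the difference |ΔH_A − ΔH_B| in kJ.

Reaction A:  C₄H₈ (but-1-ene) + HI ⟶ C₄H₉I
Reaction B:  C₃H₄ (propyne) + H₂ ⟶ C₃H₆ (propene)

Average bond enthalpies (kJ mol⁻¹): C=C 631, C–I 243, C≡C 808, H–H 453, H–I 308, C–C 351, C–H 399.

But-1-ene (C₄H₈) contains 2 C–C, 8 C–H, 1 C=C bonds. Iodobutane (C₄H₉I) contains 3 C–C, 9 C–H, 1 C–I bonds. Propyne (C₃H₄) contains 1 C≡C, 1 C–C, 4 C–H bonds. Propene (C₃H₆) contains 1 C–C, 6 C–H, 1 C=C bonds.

Reaction A:
  Bonds broken (reactants):
    C–C: 2 × 351 = 702
    C–H: 8 × 399 = 3192
    C=C: 1 × 631 = 631
    H–I: 1 × 308 = 308
    Σ(broken) = 4833 kJ
  Bonds formed (products):
    C–C: 3 × 351 = 1053
    C–H: 9 × 399 = 3591
    C–I: 1 × 243 = 243
    Σ(formed) = 4887 kJ
  ΔH_A = 4833 − 4887 = −54 kJ
Reaction B:
  Bonds broken (reactants):
    C≡C: 1 × 808 = 808
    C–C: 1 × 351 = 351
    C–H: 4 × 399 = 1596
    H–H: 1 × 453 = 453
    Σ(broken) = 3208 kJ
  Bonds formed (products):
    C–C: 1 × 351 = 351
    C–H: 6 × 399 = 2394
    C=C: 1 × 631 = 631
    Σ(formed) = 3376 kJ
  ΔH_B = 3208 − 3376 = −168 kJ
ΔH_A − ΔH_B = +114 kJ, so reaction B has the more negative ΔH; |ΔH_A − ΔH_B| = 114 kJ.

Reaction B, by 114 kJ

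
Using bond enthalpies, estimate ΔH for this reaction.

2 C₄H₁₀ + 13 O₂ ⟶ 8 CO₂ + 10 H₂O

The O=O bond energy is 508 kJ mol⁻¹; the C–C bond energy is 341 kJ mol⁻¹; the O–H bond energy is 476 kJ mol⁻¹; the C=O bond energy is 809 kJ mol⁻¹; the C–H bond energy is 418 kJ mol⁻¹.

ΔH ≈ −5454 kJ

Bonds broken (reactants):
  C–C: 6 × 341 = 2046
  C–H: 20 × 418 = 8360
  O=O: 13 × 508 = 6604
  Σ(broken) = 17010 kJ
Bonds formed (products):
  C=O: 16 × 809 = 12944
  O–H: 20 × 476 = 9520
  Σ(formed) = 22464 kJ
ΔH = Σ(broken) − Σ(formed) = 17010 − 22464 = −5454 kJ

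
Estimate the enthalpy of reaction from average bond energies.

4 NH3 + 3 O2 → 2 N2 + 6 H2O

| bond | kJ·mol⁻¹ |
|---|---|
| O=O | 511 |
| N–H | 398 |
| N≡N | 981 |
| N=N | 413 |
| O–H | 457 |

ΔH ≈ −1137 kJ

Bonds broken (reactants):
  N–H: 12 × 398 = 4776
  O=O: 3 × 511 = 1533
  Σ(broken) = 6309 kJ
Bonds formed (products):
  N≡N: 2 × 981 = 1962
  O–H: 12 × 457 = 5484
  Σ(formed) = 7446 kJ
ΔH = Σ(broken) − Σ(formed) = 6309 − 7446 = −1137 kJ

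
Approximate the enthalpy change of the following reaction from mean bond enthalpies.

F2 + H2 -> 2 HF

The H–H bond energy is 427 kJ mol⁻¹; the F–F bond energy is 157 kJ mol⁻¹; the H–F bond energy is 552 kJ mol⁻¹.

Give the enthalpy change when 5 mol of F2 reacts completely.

Bonds broken (reactants):
  F–F: 1 × 157 = 157
  H–H: 1 × 427 = 427
  Σ(broken) = 584 kJ
Bonds formed (products):
  H–F: 2 × 552 = 1104
  Σ(formed) = 1104 kJ
ΔH = Σ(broken) − Σ(formed) = 584 − 1104 = −520 kJ
For 5× the reaction as written: 5 × (−520) = −2600 kJ

ΔH = −2600 kJ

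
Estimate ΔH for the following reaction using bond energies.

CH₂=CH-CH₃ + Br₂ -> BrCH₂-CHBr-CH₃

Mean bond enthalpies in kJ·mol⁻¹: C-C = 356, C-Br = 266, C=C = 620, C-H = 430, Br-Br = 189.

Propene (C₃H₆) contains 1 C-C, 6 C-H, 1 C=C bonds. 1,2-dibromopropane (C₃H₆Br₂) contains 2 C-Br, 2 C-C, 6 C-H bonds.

Bonds broken (reactants):
  Br-Br: 1 × 189 = 189
  C-C: 1 × 356 = 356
  C-H: 6 × 430 = 2580
  C=C: 1 × 620 = 620
  Σ(broken) = 3745 kJ
Bonds formed (products):
  C-Br: 2 × 266 = 532
  C-C: 2 × 356 = 712
  C-H: 6 × 430 = 2580
  Σ(formed) = 3824 kJ
ΔH = Σ(broken) − Σ(formed) = 3745 − 3824 = −79 kJ

ΔH ≈ −79 kJ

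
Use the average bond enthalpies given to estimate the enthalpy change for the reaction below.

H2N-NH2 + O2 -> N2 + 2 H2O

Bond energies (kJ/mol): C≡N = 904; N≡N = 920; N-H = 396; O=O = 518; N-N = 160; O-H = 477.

Bonds broken (reactants):
  N-H: 4 × 396 = 1584
  N-N: 1 × 160 = 160
  O=O: 1 × 518 = 518
  Σ(broken) = 2262 kJ
Bonds formed (products):
  N≡N: 1 × 920 = 920
  O-H: 4 × 477 = 1908
  Σ(formed) = 2828 kJ
ΔH = Σ(broken) − Σ(formed) = 2262 − 2828 = −566 kJ

ΔH ≈ −566 kJ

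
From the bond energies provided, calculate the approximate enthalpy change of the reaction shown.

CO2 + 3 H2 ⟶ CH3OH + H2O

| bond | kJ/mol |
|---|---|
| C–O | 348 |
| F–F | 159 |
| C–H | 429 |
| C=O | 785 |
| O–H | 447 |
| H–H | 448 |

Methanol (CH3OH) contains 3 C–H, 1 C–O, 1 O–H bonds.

ΔH ≈ −62 kJ

Bonds broken (reactants):
  C=O: 2 × 785 = 1570
  H–H: 3 × 448 = 1344
  Σ(broken) = 2914 kJ
Bonds formed (products):
  C–H: 3 × 429 = 1287
  C–O: 1 × 348 = 348
  O–H: 3 × 447 = 1341
  Σ(formed) = 2976 kJ
ΔH = Σ(broken) − Σ(formed) = 2914 − 2976 = −62 kJ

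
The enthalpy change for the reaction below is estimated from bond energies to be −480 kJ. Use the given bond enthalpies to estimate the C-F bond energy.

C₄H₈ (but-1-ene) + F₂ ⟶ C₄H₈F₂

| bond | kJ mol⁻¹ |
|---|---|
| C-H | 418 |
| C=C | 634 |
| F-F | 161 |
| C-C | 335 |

Let D be the C-F bond energy.
Σ(broken) = 2×335 + 8×418 + 1×634 + 1×161 = 4809
Σ(formed) = 3×335 + 2×D + 8×418 = 4349 + 2D
ΔH = Σ(broken) − Σ(formed) = (4809) − (4349 + 2D) = +460 − 2D
Setting this equal to −480 kJ gives 2D = 940, so D = 470 kJ/mol.

D(C-F) ≈ 470 kJ/mol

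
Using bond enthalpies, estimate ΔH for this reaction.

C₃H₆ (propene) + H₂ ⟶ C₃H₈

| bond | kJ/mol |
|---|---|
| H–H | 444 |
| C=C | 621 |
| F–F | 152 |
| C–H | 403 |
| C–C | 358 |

ΔH ≈ −99 kJ

Bonds broken (reactants):
  C–C: 1 × 358 = 358
  C–H: 6 × 403 = 2418
  C=C: 1 × 621 = 621
  H–H: 1 × 444 = 444
  Σ(broken) = 3841 kJ
Bonds formed (products):
  C–C: 2 × 358 = 716
  C–H: 8 × 403 = 3224
  Σ(formed) = 3940 kJ
ΔH = Σ(broken) − Σ(formed) = 3841 − 3940 = −99 kJ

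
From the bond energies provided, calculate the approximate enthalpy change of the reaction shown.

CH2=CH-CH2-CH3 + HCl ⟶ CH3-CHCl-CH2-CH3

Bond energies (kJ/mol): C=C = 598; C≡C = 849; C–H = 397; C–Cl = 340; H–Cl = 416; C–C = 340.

Bonds broken (reactants):
  C–C: 2 × 340 = 680
  C–H: 8 × 397 = 3176
  C=C: 1 × 598 = 598
  H–Cl: 1 × 416 = 416
  Σ(broken) = 4870 kJ
Bonds formed (products):
  C–C: 3 × 340 = 1020
  C–Cl: 1 × 340 = 340
  C–H: 9 × 397 = 3573
  Σ(formed) = 4933 kJ
ΔH = Σ(broken) − Σ(formed) = 4870 − 4933 = −63 kJ

ΔH ≈ −63 kJ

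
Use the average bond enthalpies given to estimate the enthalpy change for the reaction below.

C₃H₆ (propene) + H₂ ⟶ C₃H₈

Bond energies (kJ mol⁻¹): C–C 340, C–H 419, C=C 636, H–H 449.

ΔH ≈ −93 kJ

Bonds broken (reactants):
  C–C: 1 × 340 = 340
  C–H: 6 × 419 = 2514
  C=C: 1 × 636 = 636
  H–H: 1 × 449 = 449
  Σ(broken) = 3939 kJ
Bonds formed (products):
  C–C: 2 × 340 = 680
  C–H: 8 × 419 = 3352
  Σ(formed) = 4032 kJ
ΔH = Σ(broken) − Σ(formed) = 3939 − 4032 = −93 kJ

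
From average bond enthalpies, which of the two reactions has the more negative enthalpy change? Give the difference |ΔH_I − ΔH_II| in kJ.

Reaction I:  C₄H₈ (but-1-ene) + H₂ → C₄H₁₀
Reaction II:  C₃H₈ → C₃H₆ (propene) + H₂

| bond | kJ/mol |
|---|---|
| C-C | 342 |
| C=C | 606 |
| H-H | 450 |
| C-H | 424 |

Reaction I:
  Bonds broken (reactants):
    C-C: 2 × 342 = 684
    C-H: 8 × 424 = 3392
    C=C: 1 × 606 = 606
    H-H: 1 × 450 = 450
    Σ(broken) = 5132 kJ
  Bonds formed (products):
    C-C: 3 × 342 = 1026
    C-H: 10 × 424 = 4240
    Σ(formed) = 5266 kJ
  ΔH_I = 5132 − 5266 = −134 kJ
Reaction II:
  Bonds broken (reactants):
    C-C: 2 × 342 = 684
    C-H: 8 × 424 = 3392
    Σ(broken) = 4076 kJ
  Bonds formed (products):
    C-C: 1 × 342 = 342
    C-H: 6 × 424 = 2544
    C=C: 1 × 606 = 606
    H-H: 1 × 450 = 450
    Σ(formed) = 3942 kJ
  ΔH_II = 4076 − 3942 = +134 kJ
ΔH_I − ΔH_II = −268 kJ, so reaction I has the more negative ΔH; |ΔH_I − ΔH_II| = 268 kJ.

Reaction I, by 268 kJ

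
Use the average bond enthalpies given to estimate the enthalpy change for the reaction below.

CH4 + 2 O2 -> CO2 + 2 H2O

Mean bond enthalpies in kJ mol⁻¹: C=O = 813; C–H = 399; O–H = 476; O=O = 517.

ΔH ≈ −900 kJ

Bonds broken (reactants):
  C–H: 4 × 399 = 1596
  O=O: 2 × 517 = 1034
  Σ(broken) = 2630 kJ
Bonds formed (products):
  C=O: 2 × 813 = 1626
  O–H: 4 × 476 = 1904
  Σ(formed) = 3530 kJ
ΔH = Σ(broken) − Σ(formed) = 2630 − 3530 = −900 kJ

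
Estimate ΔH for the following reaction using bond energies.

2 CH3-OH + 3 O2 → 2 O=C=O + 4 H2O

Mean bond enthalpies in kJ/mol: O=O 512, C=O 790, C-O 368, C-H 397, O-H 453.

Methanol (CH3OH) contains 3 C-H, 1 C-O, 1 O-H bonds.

Bonds broken (reactants):
  C-H: 6 × 397 = 2382
  C-O: 2 × 368 = 736
  O-H: 2 × 453 = 906
  O=O: 3 × 512 = 1536
  Σ(broken) = 5560 kJ
Bonds formed (products):
  C=O: 4 × 790 = 3160
  O-H: 8 × 453 = 3624
  Σ(formed) = 6784 kJ
ΔH = Σ(broken) − Σ(formed) = 5560 − 6784 = −1224 kJ

ΔH ≈ −1224 kJ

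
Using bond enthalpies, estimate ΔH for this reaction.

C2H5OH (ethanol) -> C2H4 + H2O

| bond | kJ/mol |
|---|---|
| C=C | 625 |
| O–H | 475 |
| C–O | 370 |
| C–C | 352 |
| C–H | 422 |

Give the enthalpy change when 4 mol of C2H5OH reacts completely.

Bonds broken (reactants):
  C–C: 1 × 352 = 352
  C–H: 5 × 422 = 2110
  C–O: 1 × 370 = 370
  O–H: 1 × 475 = 475
  Σ(broken) = 3307 kJ
Bonds formed (products):
  C–H: 4 × 422 = 1688
  C=C: 1 × 625 = 625
  O–H: 2 × 475 = 950
  Σ(formed) = 3263 kJ
ΔH = Σ(broken) − Σ(formed) = 3307 − 3263 = +44 kJ
For 4× the reaction as written: 4 × (+44) = +176 kJ

ΔH = +176 kJ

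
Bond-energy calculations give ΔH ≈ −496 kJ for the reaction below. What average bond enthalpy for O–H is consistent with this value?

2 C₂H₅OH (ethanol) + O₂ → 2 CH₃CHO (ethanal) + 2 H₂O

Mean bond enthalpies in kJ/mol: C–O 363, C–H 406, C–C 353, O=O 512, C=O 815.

Let D be the O–H bond energy.
Σ(broken) = 2×353 + 10×406 + 2×363 + 2×D + 1×512 = 6004 + 2D
Σ(formed) = 2×353 + 8×406 + 2×815 + 4×D = 5584 + 4D
ΔH = Σ(broken) − Σ(formed) = (6004 + 2D) − (5584 + 4D) = +420 − 2D
Setting this equal to −496 kJ gives 2D = 916, so D = 458 kJ/mol.

D(O–H) ≈ 458 kJ/mol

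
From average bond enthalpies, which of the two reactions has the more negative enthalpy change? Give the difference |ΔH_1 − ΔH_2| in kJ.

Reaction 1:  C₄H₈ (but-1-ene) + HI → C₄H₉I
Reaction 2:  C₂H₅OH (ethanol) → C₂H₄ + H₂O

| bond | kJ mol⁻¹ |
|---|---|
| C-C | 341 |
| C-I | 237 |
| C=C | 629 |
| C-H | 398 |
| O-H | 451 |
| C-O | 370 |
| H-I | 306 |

Reaction 1, by 70 kJ

Reaction 1:
  Bonds broken (reactants):
    C-C: 2 × 341 = 682
    C-H: 8 × 398 = 3184
    C=C: 1 × 629 = 629
    H-I: 1 × 306 = 306
    Σ(broken) = 4801 kJ
  Bonds formed (products):
    C-C: 3 × 341 = 1023
    C-H: 9 × 398 = 3582
    C-I: 1 × 237 = 237
    Σ(formed) = 4842 kJ
  ΔH_1 = 4801 − 4842 = −41 kJ
Reaction 2:
  Bonds broken (reactants):
    C-C: 1 × 341 = 341
    C-H: 5 × 398 = 1990
    C-O: 1 × 370 = 370
    O-H: 1 × 451 = 451
    Σ(broken) = 3152 kJ
  Bonds formed (products):
    C-H: 4 × 398 = 1592
    C=C: 1 × 629 = 629
    O-H: 2 × 451 = 902
    Σ(formed) = 3123 kJ
  ΔH_2 = 3152 − 3123 = +29 kJ
ΔH_1 − ΔH_2 = −70 kJ, so reaction 1 has the more negative ΔH; |ΔH_1 − ΔH_2| = 70 kJ.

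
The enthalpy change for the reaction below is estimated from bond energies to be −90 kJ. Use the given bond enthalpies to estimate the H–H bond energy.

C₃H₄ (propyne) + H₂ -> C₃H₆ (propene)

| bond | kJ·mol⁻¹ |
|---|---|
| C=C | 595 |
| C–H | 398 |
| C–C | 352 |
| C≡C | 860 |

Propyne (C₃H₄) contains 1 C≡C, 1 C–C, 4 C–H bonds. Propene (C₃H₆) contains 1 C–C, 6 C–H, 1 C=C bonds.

Let D be the H–H bond energy.
Σ(broken) = 1×860 + 1×352 + 4×398 + 1×D = 2804 + D
Σ(formed) = 1×352 + 6×398 + 1×595 = 3335
ΔH = Σ(broken) − Σ(formed) = (2804 + D) − (3335) = −531 + D
Setting this equal to −90 kJ gives D = 441 kJ/mol.

D(H–H) ≈ 441 kJ/mol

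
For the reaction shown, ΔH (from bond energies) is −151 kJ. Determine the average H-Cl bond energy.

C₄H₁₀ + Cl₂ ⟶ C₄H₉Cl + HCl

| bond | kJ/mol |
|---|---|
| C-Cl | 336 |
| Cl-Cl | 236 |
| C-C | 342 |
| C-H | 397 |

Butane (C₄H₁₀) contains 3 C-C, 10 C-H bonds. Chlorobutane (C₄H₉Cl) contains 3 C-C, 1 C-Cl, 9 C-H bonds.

D(H-Cl) ≈ 448 kJ/mol

Let D be the H-Cl bond energy.
Σ(broken) = 3×342 + 10×397 + 1×236 = 5232
Σ(formed) = 3×342 + 1×336 + 9×397 + 1×D = 4935 + D
ΔH = Σ(broken) − Σ(formed) = (5232) − (4935 + D) = +297 − D
Setting this equal to −151 kJ gives D = 448 kJ/mol.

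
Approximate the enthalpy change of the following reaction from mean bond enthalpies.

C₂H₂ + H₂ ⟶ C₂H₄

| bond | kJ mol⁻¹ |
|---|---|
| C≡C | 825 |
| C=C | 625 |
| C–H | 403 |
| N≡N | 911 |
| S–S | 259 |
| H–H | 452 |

ΔH ≈ −154 kJ

Bonds broken (reactants):
  C≡C: 1 × 825 = 825
  C–H: 2 × 403 = 806
  H–H: 1 × 452 = 452
  Σ(broken) = 2083 kJ
Bonds formed (products):
  C–H: 4 × 403 = 1612
  C=C: 1 × 625 = 625
  Σ(formed) = 2237 kJ
ΔH = Σ(broken) − Σ(formed) = 2083 − 2237 = −154 kJ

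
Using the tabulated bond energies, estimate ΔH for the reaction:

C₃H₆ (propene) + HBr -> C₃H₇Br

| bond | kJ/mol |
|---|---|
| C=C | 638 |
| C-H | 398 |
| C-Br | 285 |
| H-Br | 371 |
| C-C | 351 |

Bonds broken (reactants):
  C-C: 1 × 351 = 351
  C-H: 6 × 398 = 2388
  C=C: 1 × 638 = 638
  H-Br: 1 × 371 = 371
  Σ(broken) = 3748 kJ
Bonds formed (products):
  C-Br: 1 × 285 = 285
  C-C: 2 × 351 = 702
  C-H: 7 × 398 = 2786
  Σ(formed) = 3773 kJ
ΔH = Σ(broken) − Σ(formed) = 3748 − 3773 = −25 kJ

ΔH ≈ −25 kJ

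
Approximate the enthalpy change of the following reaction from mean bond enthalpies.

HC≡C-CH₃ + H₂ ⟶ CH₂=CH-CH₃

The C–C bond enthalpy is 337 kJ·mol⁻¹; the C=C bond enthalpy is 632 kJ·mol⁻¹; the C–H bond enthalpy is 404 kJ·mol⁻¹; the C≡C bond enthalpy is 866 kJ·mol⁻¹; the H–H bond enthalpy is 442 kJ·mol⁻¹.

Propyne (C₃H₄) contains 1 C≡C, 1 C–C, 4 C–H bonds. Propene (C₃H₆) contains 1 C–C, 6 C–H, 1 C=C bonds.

ΔH ≈ −132 kJ

Bonds broken (reactants):
  C≡C: 1 × 866 = 866
  C–C: 1 × 337 = 337
  C–H: 4 × 404 = 1616
  H–H: 1 × 442 = 442
  Σ(broken) = 3261 kJ
Bonds formed (products):
  C–C: 1 × 337 = 337
  C–H: 6 × 404 = 2424
  C=C: 1 × 632 = 632
  Σ(formed) = 3393 kJ
ΔH = Σ(broken) − Σ(formed) = 3261 − 3393 = −132 kJ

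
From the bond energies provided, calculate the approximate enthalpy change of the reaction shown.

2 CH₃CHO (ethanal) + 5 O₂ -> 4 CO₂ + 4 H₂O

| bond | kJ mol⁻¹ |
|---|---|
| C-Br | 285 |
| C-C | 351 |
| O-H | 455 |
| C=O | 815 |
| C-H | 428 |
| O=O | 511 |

ΔH ≈ −1849 kJ

Bonds broken (reactants):
  C-C: 2 × 351 = 702
  C-H: 8 × 428 = 3424
  C=O: 2 × 815 = 1630
  O=O: 5 × 511 = 2555
  Σ(broken) = 8311 kJ
Bonds formed (products):
  C=O: 8 × 815 = 6520
  O-H: 8 × 455 = 3640
  Σ(formed) = 10160 kJ
ΔH = Σ(broken) − Σ(formed) = 8311 − 10160 = −1849 kJ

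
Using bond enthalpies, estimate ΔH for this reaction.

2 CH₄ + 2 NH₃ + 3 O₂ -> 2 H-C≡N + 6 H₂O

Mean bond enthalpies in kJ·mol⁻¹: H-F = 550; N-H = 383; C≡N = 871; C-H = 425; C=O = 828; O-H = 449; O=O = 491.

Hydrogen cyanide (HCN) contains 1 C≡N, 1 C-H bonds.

Bonds broken (reactants):
  C-H: 8 × 425 = 3400
  N-H: 6 × 383 = 2298
  O=O: 3 × 491 = 1473
  Σ(broken) = 7171 kJ
Bonds formed (products):
  C≡N: 2 × 871 = 1742
  C-H: 2 × 425 = 850
  O-H: 12 × 449 = 5388
  Σ(formed) = 7980 kJ
ΔH = Σ(broken) − Σ(formed) = 7171 − 7980 = −809 kJ

ΔH ≈ −809 kJ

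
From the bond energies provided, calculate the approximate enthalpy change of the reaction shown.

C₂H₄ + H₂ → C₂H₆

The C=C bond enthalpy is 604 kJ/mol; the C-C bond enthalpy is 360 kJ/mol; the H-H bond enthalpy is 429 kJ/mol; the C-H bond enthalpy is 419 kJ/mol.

ΔH ≈ −165 kJ

Bonds broken (reactants):
  C-H: 4 × 419 = 1676
  C=C: 1 × 604 = 604
  H-H: 1 × 429 = 429
  Σ(broken) = 2709 kJ
Bonds formed (products):
  C-C: 1 × 360 = 360
  C-H: 6 × 419 = 2514
  Σ(formed) = 2874 kJ
ΔH = Σ(broken) − Σ(formed) = 2709 − 2874 = −165 kJ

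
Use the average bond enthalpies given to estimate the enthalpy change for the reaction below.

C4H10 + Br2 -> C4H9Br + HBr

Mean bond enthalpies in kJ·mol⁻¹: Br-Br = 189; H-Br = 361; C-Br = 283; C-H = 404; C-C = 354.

Bonds broken (reactants):
  Br-Br: 1 × 189 = 189
  C-C: 3 × 354 = 1062
  C-H: 10 × 404 = 4040
  Σ(broken) = 5291 kJ
Bonds formed (products):
  C-Br: 1 × 283 = 283
  C-C: 3 × 354 = 1062
  C-H: 9 × 404 = 3636
  H-Br: 1 × 361 = 361
  Σ(formed) = 5342 kJ
ΔH = Σ(broken) − Σ(formed) = 5291 − 5342 = −51 kJ

ΔH ≈ −51 kJ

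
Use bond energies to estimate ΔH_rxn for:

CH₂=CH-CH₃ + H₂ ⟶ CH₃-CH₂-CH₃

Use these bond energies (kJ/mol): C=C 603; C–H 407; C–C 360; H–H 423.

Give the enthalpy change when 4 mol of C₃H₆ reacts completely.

Bonds broken (reactants):
  C–C: 1 × 360 = 360
  C–H: 6 × 407 = 2442
  C=C: 1 × 603 = 603
  H–H: 1 × 423 = 423
  Σ(broken) = 3828 kJ
Bonds formed (products):
  C–C: 2 × 360 = 720
  C–H: 8 × 407 = 3256
  Σ(formed) = 3976 kJ
ΔH = Σ(broken) − Σ(formed) = 3828 − 3976 = −148 kJ
For 4× the reaction as written: 4 × (−148) = −592 kJ

ΔH = −592 kJ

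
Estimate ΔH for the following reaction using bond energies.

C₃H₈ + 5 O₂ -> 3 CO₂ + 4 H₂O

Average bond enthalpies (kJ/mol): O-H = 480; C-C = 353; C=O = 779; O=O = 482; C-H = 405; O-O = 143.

ΔH ≈ −2158 kJ

Bonds broken (reactants):
  C-C: 2 × 353 = 706
  C-H: 8 × 405 = 3240
  O=O: 5 × 482 = 2410
  Σ(broken) = 6356 kJ
Bonds formed (products):
  C=O: 6 × 779 = 4674
  O-H: 8 × 480 = 3840
  Σ(formed) = 8514 kJ
ΔH = Σ(broken) − Σ(formed) = 6356 − 8514 = −2158 kJ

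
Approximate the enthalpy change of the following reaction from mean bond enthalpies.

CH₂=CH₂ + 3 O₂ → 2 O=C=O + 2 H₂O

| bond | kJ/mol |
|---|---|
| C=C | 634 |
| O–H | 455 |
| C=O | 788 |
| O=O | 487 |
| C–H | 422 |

Bonds broken (reactants):
  C–H: 4 × 422 = 1688
  C=C: 1 × 634 = 634
  O=O: 3 × 487 = 1461
  Σ(broken) = 3783 kJ
Bonds formed (products):
  C=O: 4 × 788 = 3152
  O–H: 4 × 455 = 1820
  Σ(formed) = 4972 kJ
ΔH = Σ(broken) − Σ(formed) = 3783 − 4972 = −1189 kJ

ΔH ≈ −1189 kJ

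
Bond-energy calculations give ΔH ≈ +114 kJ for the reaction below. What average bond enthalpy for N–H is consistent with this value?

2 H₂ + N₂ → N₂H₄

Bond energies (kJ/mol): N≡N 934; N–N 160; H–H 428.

Let D be the N–H bond energy.
Σ(broken) = 2×428 + 1×934 = 1790
Σ(formed) = 4×D + 1×160 = 160 + 4D
ΔH = Σ(broken) − Σ(formed) = (1790) − (160 + 4D) = +1630 − 4D
Setting this equal to +114 kJ gives 4D = 1516, so D = 379 kJ/mol.

D(N–H) ≈ 379 kJ/mol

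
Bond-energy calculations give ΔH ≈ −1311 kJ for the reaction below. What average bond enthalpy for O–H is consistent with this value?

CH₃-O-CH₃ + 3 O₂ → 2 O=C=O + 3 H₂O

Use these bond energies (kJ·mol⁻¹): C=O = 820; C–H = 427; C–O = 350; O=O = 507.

D(O–H) ≈ 469 kJ/mol

Let D be the O–H bond energy.
Σ(broken) = 6×427 + 2×350 + 3×507 = 4783
Σ(formed) = 4×820 + 6×D = 3280 + 6D
ΔH = Σ(broken) − Σ(formed) = (4783) − (3280 + 6D) = +1503 − 6D
Setting this equal to −1311 kJ gives 6D = 2814, so D = 469 kJ/mol.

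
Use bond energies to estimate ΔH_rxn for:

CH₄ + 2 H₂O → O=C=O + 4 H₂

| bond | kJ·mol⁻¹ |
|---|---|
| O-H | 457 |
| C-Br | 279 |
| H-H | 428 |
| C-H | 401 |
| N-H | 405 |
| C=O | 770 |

ΔH ≈ +180 kJ

Bonds broken (reactants):
  C-H: 4 × 401 = 1604
  O-H: 4 × 457 = 1828
  Σ(broken) = 3432 kJ
Bonds formed (products):
  C=O: 2 × 770 = 1540
  H-H: 4 × 428 = 1712
  Σ(formed) = 3252 kJ
ΔH = Σ(broken) − Σ(formed) = 3432 − 3252 = +180 kJ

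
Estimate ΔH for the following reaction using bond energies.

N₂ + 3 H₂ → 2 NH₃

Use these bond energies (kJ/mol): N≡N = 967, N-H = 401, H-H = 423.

Bonds broken (reactants):
  H-H: 3 × 423 = 1269
  N≡N: 1 × 967 = 967
  Σ(broken) = 2236 kJ
Bonds formed (products):
  N-H: 6 × 401 = 2406
  Σ(formed) = 2406 kJ
ΔH = Σ(broken) − Σ(formed) = 2236 − 2406 = −170 kJ

ΔH ≈ −170 kJ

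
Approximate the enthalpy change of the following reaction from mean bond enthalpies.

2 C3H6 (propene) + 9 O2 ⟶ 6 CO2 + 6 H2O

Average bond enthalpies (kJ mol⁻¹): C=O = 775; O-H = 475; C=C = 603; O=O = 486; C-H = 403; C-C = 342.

Bonds broken (reactants):
  C-C: 2 × 342 = 684
  C-H: 12 × 403 = 4836
  C=C: 2 × 603 = 1206
  O=O: 9 × 486 = 4374
  Σ(broken) = 11100 kJ
Bonds formed (products):
  C=O: 12 × 775 = 9300
  O-H: 12 × 475 = 5700
  Σ(formed) = 15000 kJ
ΔH = Σ(broken) − Σ(formed) = 11100 − 15000 = −3900 kJ

ΔH ≈ −3900 kJ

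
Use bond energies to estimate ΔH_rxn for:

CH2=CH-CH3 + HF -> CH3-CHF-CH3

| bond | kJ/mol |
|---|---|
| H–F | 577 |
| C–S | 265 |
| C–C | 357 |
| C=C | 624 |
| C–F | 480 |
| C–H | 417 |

Bonds broken (reactants):
  C–C: 1 × 357 = 357
  C–H: 6 × 417 = 2502
  C=C: 1 × 624 = 624
  H–F: 1 × 577 = 577
  Σ(broken) = 4060 kJ
Bonds formed (products):
  C–C: 2 × 357 = 714
  C–F: 1 × 480 = 480
  C–H: 7 × 417 = 2919
  Σ(formed) = 4113 kJ
ΔH = Σ(broken) − Σ(formed) = 4060 − 4113 = −53 kJ

ΔH ≈ −53 kJ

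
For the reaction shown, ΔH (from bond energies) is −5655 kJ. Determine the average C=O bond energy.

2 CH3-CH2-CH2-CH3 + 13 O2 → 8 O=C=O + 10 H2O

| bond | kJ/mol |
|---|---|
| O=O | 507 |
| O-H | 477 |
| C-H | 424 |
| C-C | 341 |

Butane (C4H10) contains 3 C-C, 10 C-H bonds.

Let D be the C=O bond energy.
Σ(broken) = 6×341 + 20×424 + 13×507 = 17117
Σ(formed) = 16×D + 20×477 = 9540 + 16D
ΔH = Σ(broken) − Σ(formed) = (17117) − (9540 + 16D) = +7577 − 16D
Setting this equal to −5655 kJ gives 16D = 13232, so D = 827 kJ/mol.

D(C=O) ≈ 827 kJ/mol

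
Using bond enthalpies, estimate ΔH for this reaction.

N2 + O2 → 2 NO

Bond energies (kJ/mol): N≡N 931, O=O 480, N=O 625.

ΔH ≈ +161 kJ

Bonds broken (reactants):
  N≡N: 1 × 931 = 931
  O=O: 1 × 480 = 480
  Σ(broken) = 1411 kJ
Bonds formed (products):
  N=O: 2 × 625 = 1250
  Σ(formed) = 1250 kJ
ΔH = Σ(broken) − Σ(formed) = 1411 − 1250 = +161 kJ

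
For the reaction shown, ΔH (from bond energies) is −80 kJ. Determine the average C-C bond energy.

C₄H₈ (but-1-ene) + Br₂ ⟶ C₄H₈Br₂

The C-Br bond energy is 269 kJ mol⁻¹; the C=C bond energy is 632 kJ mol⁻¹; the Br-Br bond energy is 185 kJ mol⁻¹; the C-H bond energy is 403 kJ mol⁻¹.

D(C-C) ≈ 359 kJ/mol

Let D be the C-C bond energy.
Σ(broken) = 1×185 + 2×D + 8×403 + 1×632 = 4041 + 2D
Σ(formed) = 2×269 + 3×D + 8×403 = 3762 + 3D
ΔH = Σ(broken) − Σ(formed) = (4041 + 2D) − (3762 + 3D) = +279 − D
Setting this equal to −80 kJ gives D = 359 kJ/mol.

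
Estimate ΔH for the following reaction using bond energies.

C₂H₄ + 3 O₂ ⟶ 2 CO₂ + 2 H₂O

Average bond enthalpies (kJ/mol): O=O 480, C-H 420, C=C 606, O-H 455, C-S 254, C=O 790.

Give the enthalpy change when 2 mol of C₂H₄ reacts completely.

Bonds broken (reactants):
  C-H: 4 × 420 = 1680
  C=C: 1 × 606 = 606
  O=O: 3 × 480 = 1440
  Σ(broken) = 3726 kJ
Bonds formed (products):
  C=O: 4 × 790 = 3160
  O-H: 4 × 455 = 1820
  Σ(formed) = 4980 kJ
ΔH = Σ(broken) − Σ(formed) = 3726 − 4980 = −1254 kJ
For 2× the reaction as written: 2 × (−1254) = −2508 kJ

ΔH = −2508 kJ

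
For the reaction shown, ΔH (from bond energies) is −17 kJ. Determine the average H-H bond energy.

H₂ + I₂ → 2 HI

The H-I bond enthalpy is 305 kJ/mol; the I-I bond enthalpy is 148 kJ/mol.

Let D be the H-H bond energy.
Σ(broken) = 1×D + 1×148 = 148 + D
Σ(formed) = 2×305 = 610
ΔH = Σ(broken) − Σ(formed) = (148 + D) − (610) = −462 + D
Setting this equal to −17 kJ gives D = 445 kJ/mol.

D(H-H) ≈ 445 kJ/mol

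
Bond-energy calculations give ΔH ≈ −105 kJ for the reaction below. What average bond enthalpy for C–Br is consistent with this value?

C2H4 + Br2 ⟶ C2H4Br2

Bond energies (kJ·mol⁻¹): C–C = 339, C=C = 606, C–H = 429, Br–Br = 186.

Let D be the C–Br bond energy.
Σ(broken) = 1×186 + 4×429 + 1×606 = 2508
Σ(formed) = 2×D + 1×339 + 4×429 = 2055 + 2D
ΔH = Σ(broken) − Σ(formed) = (2508) − (2055 + 2D) = +453 − 2D
Setting this equal to −105 kJ gives 2D = 558, so D = 279 kJ/mol.

D(C–Br) ≈ 279 kJ/mol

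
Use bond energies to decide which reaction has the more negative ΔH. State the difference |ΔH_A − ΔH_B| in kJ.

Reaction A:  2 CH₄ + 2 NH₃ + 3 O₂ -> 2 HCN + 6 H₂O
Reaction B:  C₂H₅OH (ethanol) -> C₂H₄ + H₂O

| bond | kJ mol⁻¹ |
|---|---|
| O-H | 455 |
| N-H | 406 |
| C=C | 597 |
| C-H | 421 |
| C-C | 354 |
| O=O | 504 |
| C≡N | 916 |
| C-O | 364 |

Reaction A, by 905 kJ

Reaction A:
  Bonds broken (reactants):
    C-H: 8 × 421 = 3368
    N-H: 6 × 406 = 2436
    O=O: 3 × 504 = 1512
    Σ(broken) = 7316 kJ
  Bonds formed (products):
    C≡N: 2 × 916 = 1832
    C-H: 2 × 421 = 842
    O-H: 12 × 455 = 5460
    Σ(formed) = 8134 kJ
  ΔH_A = 7316 − 8134 = −818 kJ
Reaction B:
  Bonds broken (reactants):
    C-C: 1 × 354 = 354
    C-H: 5 × 421 = 2105
    C-O: 1 × 364 = 364
    O-H: 1 × 455 = 455
    Σ(broken) = 3278 kJ
  Bonds formed (products):
    C-H: 4 × 421 = 1684
    C=C: 1 × 597 = 597
    O-H: 2 × 455 = 910
    Σ(formed) = 3191 kJ
  ΔH_B = 3278 − 3191 = +87 kJ
ΔH_A − ΔH_B = −905 kJ, so reaction A has the more negative ΔH; |ΔH_A − ΔH_B| = 905 kJ.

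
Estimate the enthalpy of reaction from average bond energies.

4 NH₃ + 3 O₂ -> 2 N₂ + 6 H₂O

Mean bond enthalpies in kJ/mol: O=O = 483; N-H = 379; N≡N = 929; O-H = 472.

ΔH ≈ −1525 kJ

Bonds broken (reactants):
  N-H: 12 × 379 = 4548
  O=O: 3 × 483 = 1449
  Σ(broken) = 5997 kJ
Bonds formed (products):
  N≡N: 2 × 929 = 1858
  O-H: 12 × 472 = 5664
  Σ(formed) = 7522 kJ
ΔH = Σ(broken) − Σ(formed) = 5997 − 7522 = −1525 kJ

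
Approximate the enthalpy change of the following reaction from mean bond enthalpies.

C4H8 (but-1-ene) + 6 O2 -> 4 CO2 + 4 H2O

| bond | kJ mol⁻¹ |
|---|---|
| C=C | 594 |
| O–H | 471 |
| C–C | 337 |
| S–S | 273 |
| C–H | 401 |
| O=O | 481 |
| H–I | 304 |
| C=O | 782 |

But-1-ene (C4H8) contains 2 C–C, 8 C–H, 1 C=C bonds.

Bonds broken (reactants):
  C–C: 2 × 337 = 674
  C–H: 8 × 401 = 3208
  C=C: 1 × 594 = 594
  O=O: 6 × 481 = 2886
  Σ(broken) = 7362 kJ
Bonds formed (products):
  C=O: 8 × 782 = 6256
  O–H: 8 × 471 = 3768
  Σ(formed) = 10024 kJ
ΔH = Σ(broken) − Σ(formed) = 7362 − 10024 = −2662 kJ

ΔH ≈ −2662 kJ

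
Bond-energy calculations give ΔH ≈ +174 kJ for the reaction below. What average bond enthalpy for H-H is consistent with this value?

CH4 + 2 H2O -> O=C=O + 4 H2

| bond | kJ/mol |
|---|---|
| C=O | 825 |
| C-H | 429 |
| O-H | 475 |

D(H-H) ≈ 448 kJ/mol

Let D be the H-H bond energy.
Σ(broken) = 4×429 + 4×475 = 3616
Σ(formed) = 2×825 + 4×D = 1650 + 4D
ΔH = Σ(broken) − Σ(formed) = (3616) − (1650 + 4D) = +1966 − 4D
Setting this equal to +174 kJ gives 4D = 1792, so D = 448 kJ/mol.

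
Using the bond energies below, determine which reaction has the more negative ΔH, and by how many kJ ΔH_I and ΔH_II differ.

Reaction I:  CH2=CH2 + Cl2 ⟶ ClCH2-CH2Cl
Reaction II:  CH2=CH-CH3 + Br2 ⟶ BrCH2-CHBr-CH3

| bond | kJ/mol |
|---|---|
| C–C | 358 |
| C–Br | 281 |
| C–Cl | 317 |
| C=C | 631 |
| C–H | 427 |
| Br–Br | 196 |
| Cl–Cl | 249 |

Reaction I:
  Bonds broken (reactants):
    C–H: 4 × 427 = 1708
    C=C: 1 × 631 = 631
    Cl–Cl: 1 × 249 = 249
    Σ(broken) = 2588 kJ
  Bonds formed (products):
    C–C: 1 × 358 = 358
    C–Cl: 2 × 317 = 634
    C–H: 4 × 427 = 1708
    Σ(formed) = 2700 kJ
  ΔH_I = 2588 − 2700 = −112 kJ
Reaction II:
  Bonds broken (reactants):
    Br–Br: 1 × 196 = 196
    C–C: 1 × 358 = 358
    C–H: 6 × 427 = 2562
    C=C: 1 × 631 = 631
    Σ(broken) = 3747 kJ
  Bonds formed (products):
    C–Br: 2 × 281 = 562
    C–C: 2 × 358 = 716
    C–H: 6 × 427 = 2562
    Σ(formed) = 3840 kJ
  ΔH_II = 3747 − 3840 = −93 kJ
ΔH_I − ΔH_II = −19 kJ, so reaction I has the more negative ΔH; |ΔH_I − ΔH_II| = 19 kJ.

Reaction I, by 19 kJ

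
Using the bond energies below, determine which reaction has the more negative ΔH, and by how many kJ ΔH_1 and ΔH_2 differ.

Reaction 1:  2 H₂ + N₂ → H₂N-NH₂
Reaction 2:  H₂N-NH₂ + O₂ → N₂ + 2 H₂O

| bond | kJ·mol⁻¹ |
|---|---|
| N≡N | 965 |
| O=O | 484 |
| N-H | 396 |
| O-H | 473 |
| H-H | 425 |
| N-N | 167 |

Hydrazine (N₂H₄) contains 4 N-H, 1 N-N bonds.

Reaction 2, by 686 kJ

Reaction 1:
  Bonds broken (reactants):
    H-H: 2 × 425 = 850
    N≡N: 1 × 965 = 965
    Σ(broken) = 1815 kJ
  Bonds formed (products):
    N-H: 4 × 396 = 1584
    N-N: 1 × 167 = 167
    Σ(formed) = 1751 kJ
  ΔH_1 = 1815 − 1751 = +64 kJ
Reaction 2:
  Bonds broken (reactants):
    N-H: 4 × 396 = 1584
    N-N: 1 × 167 = 167
    O=O: 1 × 484 = 484
    Σ(broken) = 2235 kJ
  Bonds formed (products):
    N≡N: 1 × 965 = 965
    O-H: 4 × 473 = 1892
    Σ(formed) = 2857 kJ
  ΔH_2 = 2235 − 2857 = −622 kJ
ΔH_1 − ΔH_2 = +686 kJ, so reaction 2 has the more negative ΔH; |ΔH_1 − ΔH_2| = 686 kJ.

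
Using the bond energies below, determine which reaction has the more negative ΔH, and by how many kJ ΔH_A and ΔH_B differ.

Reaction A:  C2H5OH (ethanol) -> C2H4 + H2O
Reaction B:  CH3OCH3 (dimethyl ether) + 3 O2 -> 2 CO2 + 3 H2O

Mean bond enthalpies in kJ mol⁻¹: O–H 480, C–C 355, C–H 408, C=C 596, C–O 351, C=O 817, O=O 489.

Reaction A:
  Bonds broken (reactants):
    C–C: 1 × 355 = 355
    C–H: 5 × 408 = 2040
    C–O: 1 × 351 = 351
    O–H: 1 × 480 = 480
    Σ(broken) = 3226 kJ
  Bonds formed (products):
    C–H: 4 × 408 = 1632
    C=C: 1 × 596 = 596
    O–H: 2 × 480 = 960
    Σ(formed) = 3188 kJ
  ΔH_A = 3226 − 3188 = +38 kJ
Reaction B:
  Bonds broken (reactants):
    C–H: 6 × 408 = 2448
    C–O: 2 × 351 = 702
    O=O: 3 × 489 = 1467
    Σ(broken) = 4617 kJ
  Bonds formed (products):
    C=O: 4 × 817 = 3268
    O–H: 6 × 480 = 2880
    Σ(formed) = 6148 kJ
  ΔH_B = 4617 − 6148 = −1531 kJ
ΔH_A − ΔH_B = +1569 kJ, so reaction B has the more negative ΔH; |ΔH_A − ΔH_B| = 1569 kJ.

Reaction B, by 1569 kJ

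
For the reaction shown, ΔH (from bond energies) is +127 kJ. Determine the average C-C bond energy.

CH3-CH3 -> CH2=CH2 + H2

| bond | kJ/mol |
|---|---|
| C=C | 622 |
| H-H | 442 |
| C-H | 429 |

Let D be the C-C bond energy.
Σ(broken) = 1×D + 6×429 = 2574 + D
Σ(formed) = 4×429 + 1×622 + 1×442 = 2780
ΔH = Σ(broken) − Σ(formed) = (2574 + D) − (2780) = −206 + D
Setting this equal to +127 kJ gives D = 333 kJ/mol.

D(C-C) ≈ 333 kJ/mol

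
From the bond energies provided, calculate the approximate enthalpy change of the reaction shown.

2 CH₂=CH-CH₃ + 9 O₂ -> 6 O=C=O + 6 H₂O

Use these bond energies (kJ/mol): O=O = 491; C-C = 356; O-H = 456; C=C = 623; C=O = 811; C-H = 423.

Bonds broken (reactants):
  C-C: 2 × 356 = 712
  C-H: 12 × 423 = 5076
  C=C: 2 × 623 = 1246
  O=O: 9 × 491 = 4419
  Σ(broken) = 11453 kJ
Bonds formed (products):
  C=O: 12 × 811 = 9732
  O-H: 12 × 456 = 5472
  Σ(formed) = 15204 kJ
ΔH = Σ(broken) − Σ(formed) = 11453 − 15204 = −3751 kJ

ΔH ≈ −3751 kJ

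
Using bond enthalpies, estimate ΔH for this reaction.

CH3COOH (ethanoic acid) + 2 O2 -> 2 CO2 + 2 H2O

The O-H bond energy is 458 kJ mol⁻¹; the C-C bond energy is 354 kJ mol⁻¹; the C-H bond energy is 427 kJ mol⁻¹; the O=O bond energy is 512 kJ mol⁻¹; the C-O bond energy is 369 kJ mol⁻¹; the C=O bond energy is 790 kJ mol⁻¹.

Bonds broken (reactants):
  C-C: 1 × 354 = 354
  C-H: 3 × 427 = 1281
  C-O: 1 × 369 = 369
  C=O: 1 × 790 = 790
  O-H: 1 × 458 = 458
  O=O: 2 × 512 = 1024
  Σ(broken) = 4276 kJ
Bonds formed (products):
  C=O: 4 × 790 = 3160
  O-H: 4 × 458 = 1832
  Σ(formed) = 4992 kJ
ΔH = Σ(broken) − Σ(formed) = 4276 − 4992 = −716 kJ

ΔH ≈ −716 kJ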